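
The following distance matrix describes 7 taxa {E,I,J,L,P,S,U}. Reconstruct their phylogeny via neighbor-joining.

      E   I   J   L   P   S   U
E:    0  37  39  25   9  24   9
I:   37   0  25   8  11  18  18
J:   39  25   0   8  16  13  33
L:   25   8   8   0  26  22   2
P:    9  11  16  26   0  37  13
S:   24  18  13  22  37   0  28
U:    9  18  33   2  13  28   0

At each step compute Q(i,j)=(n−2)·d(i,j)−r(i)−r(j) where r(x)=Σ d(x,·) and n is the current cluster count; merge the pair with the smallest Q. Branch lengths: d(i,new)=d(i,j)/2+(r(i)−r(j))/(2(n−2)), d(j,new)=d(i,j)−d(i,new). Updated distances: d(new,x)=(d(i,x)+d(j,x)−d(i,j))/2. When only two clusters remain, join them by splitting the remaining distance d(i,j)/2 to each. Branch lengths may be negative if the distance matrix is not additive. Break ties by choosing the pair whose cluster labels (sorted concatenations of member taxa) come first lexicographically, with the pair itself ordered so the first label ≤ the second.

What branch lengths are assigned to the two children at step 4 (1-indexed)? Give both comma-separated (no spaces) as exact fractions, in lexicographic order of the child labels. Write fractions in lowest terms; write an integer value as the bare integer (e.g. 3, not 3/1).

iteration 1: select J,S (d=13, Q=-211); attach at lengths (57/10, 73/10); label the merged cluster JS
  updated: d(E,JS)=25, d(I,JS)=15, d(JS,L)=17/2, d(JS,P)=20, d(JS,U)=24
iteration 2: select E,P (d=9, Q=-148); attach at lengths (31/4, 5/4); label the merged cluster EP
  updated: d(EP,I)=39/2, d(EP,JS)=18, d(EP,L)=21, d(EP,U)=13/2
iteration 3: select EP,U (d=13/2, Q=-96); attach at lengths (17/3, 5/6); label the merged cluster EPU
  updated: d(EPU,I)=31/2, d(EPU,JS)=71/4, d(EPU,L)=33/4
iteration 4: select EPU,L (d=33/4, Q=-199/4); attach at lengths (133/16, -1/16); label the merged cluster ELPU
  updated: d(ELPU,I)=61/8, d(ELPU,JS)=9
iteration 5: select ELPU,I (d=61/8, Q=-253/8); attach at lengths (13/16, 109/16); label the merged cluster EILPU
  updated: d(EILPU,JS)=131/16
iteration 6: select EILPU,JS (d=131/16); attach at lengths (131/32, 131/32); label the merged cluster EIJLPSU
final tree: (((((E:31/4,P:5/4):17/3,U:5/6):133/16,L:-1/16):13/16,I:109/16):131/32,(J:57/10,S:73/10):131/32)
total length: 841/16

133/16,-1/16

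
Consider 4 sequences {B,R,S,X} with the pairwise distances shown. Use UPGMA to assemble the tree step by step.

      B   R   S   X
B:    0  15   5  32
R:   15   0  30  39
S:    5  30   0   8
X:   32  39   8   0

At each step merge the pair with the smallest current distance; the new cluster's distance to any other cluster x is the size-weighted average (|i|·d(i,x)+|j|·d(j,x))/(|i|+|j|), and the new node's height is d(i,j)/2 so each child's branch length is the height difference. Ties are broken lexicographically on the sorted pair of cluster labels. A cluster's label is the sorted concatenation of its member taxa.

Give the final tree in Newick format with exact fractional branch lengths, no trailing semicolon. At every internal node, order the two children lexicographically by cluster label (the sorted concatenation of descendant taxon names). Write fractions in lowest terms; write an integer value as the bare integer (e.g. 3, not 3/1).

(((B:5/2,S:5/2):15/2,X:10):4,R:14)

iteration 1: select B,S (d=5); attach at lengths (5/2, 5/2); label the merged cluster BS
  updated: d(BS,R)=45/2, d(BS,X)=20
iteration 2: select BS,X (d=20); attach at lengths (15/2, 10); label the merged cluster BSX
  updated: d(BSX,R)=28
iteration 3: select BSX,R (d=28); attach at lengths (4, 14); label the merged cluster BRSX
final tree: (((B:5/2,S:5/2):15/2,X:10):4,R:14)
total length: 81/2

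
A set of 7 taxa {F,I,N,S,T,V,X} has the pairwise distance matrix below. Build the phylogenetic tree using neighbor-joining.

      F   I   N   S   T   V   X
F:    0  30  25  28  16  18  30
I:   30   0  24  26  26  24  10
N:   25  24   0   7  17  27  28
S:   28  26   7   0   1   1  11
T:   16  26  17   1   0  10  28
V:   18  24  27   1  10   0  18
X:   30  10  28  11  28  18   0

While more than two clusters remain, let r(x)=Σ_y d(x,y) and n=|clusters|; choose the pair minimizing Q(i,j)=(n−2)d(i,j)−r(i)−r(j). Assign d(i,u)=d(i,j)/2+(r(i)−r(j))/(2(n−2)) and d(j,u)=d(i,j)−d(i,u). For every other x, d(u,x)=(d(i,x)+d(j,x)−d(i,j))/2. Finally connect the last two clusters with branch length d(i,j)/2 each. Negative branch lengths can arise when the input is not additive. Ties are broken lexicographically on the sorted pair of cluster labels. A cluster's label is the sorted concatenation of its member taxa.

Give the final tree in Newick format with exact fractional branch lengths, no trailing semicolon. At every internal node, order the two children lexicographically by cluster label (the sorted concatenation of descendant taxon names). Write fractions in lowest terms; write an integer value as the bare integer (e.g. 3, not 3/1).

1. join I+X (d=10, Q=-215) ⇒ IX; edges |I|=13/2, |X|=7/2
  updated: d(F,IX)=25, d(IX,N)=21, d(IX,S)=27/2, d(IX,T)=22, d(IX,V)=16
2. join N+S (d=7, Q=-239/2) ⇒ NS; edges |N|=149/16, |S|=-37/16
  updated: d(F,NS)=23, d(IX,NS)=55/4, d(NS,T)=11/2, d(NS,V)=21/2
3. join NS+T (d=11/2, Q=-359/4) ⇒ NST; edges |NS|=21/8, |T|=23/8
  updated: d(F,NST)=67/4, d(IX,NST)=121/8, d(NST,V)=15/2
4. join F+IX (d=25, Q=-527/8) ⇒ FIX; edges |F|=429/32, |IX|=371/32
  updated: d(FIX,NST)=55/16, d(FIX,V)=9/2
5. join FIX+NST (d=55/16, Q=-247/16) ⇒ FINSTX; edges |FIX|=7/32, |NST|=103/32
  updated: d(FINSTX,V)=137/32
6. join FINSTX+V (d=137/32) ⇒ FINSTVX; edges |FINSTX|=137/64, |V|=137/64
final tree: (((F:429/32,(I:13/2,X:7/2):371/32):7/32,((N:149/16,S:-37/16):21/8,T:23/8):103/32):137/64,V:137/64)
total length: 1767/32

(((F:429/32,(I:13/2,X:7/2):371/32):7/32,((N:149/16,S:-37/16):21/8,T:23/8):103/32):137/64,V:137/64)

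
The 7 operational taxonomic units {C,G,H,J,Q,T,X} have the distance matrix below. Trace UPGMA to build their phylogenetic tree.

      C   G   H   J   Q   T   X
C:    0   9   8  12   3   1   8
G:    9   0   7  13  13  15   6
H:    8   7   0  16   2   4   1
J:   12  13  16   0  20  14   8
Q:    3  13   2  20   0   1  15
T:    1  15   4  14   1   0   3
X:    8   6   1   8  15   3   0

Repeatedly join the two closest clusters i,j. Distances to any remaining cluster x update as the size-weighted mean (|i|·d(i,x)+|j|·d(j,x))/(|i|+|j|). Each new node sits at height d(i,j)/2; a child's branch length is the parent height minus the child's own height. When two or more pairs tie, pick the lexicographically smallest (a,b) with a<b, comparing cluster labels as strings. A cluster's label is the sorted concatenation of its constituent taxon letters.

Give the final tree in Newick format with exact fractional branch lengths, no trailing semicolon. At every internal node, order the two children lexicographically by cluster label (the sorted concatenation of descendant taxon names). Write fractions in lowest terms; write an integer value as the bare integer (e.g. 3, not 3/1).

((((C:1/2,T:1/2):1/2,Q:1):59/18,(G:13/4,(H:1/2,X:1/2):11/4):37/36):95/36,J:83/12)

step 1: merge (C,T) at d=1; branch lengths C→1/2, T→1/2; new cluster CT
  updated: d(CT,G)=12, d(CT,H)=6, d(CT,J)=13, d(CT,Q)=2, d(CT,X)=11/2
step 2: merge (H,X) at d=1; branch lengths H→1/2, X→1/2; new cluster HX
  updated: d(CT,HX)=23/4, d(G,HX)=13/2, d(HX,J)=12, d(HX,Q)=17/2
step 3: merge (CT,Q) at d=2; branch lengths CT→1/2, Q→1; new cluster CQT
  updated: d(CQT,G)=37/3, d(CQT,HX)=20/3, d(CQT,J)=46/3
step 4: merge (G,HX) at d=13/2; branch lengths G→13/4, HX→11/4; new cluster GHX
  updated: d(CQT,GHX)=77/9, d(GHX,J)=37/3
step 5: merge (CQT,GHX) at d=77/9; branch lengths CQT→59/18, GHX→37/36; new cluster CGHQTX
  updated: d(CGHQTX,J)=83/6
step 6: merge (CGHQTX,J) at d=83/6; branch lengths CGHQTX→95/36, J→83/12; new cluster CGHJQTX
final tree: ((((C:1/2,T:1/2):1/2,Q:1):59/18,(G:13/4,(H:1/2,X:1/2):11/4):37/36):95/36,J:83/12)
total length: 841/36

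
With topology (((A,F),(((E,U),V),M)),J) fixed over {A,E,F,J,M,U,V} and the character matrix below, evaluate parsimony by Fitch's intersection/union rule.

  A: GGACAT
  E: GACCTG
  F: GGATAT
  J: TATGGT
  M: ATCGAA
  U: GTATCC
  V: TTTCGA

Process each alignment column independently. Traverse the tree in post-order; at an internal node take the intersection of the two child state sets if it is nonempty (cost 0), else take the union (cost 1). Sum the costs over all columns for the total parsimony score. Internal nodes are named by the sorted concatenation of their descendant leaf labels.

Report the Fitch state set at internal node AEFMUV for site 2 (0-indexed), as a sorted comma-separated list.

[col 0] AF: children A:{G}, F:{G} ∩→ {G}; cost 0
[col 0] EU: children E:{G}, U:{G} ∩→ {G}; cost 0
[col 0] EUV: children EU:{G}, V:{T} ∪→ {G,T}; cost 1
[col 0] EMUV: children EUV:{G,T}, M:{A} ∪→ {A,G,T}; cost 1
[col 0] AEFMUV: children AF:{G}, EMUV:{A,G,T} ∩→ {G}; cost 0
[col 0] AEFJMUV: children AEFMUV:{G}, J:{T} ∪→ {G,T}; cost 1
[col 1] AF: children A:{G}, F:{G} ∩→ {G}; cost 0
[col 1] EU: children E:{A}, U:{T} ∪→ {A,T}; cost 1
[col 1] EUV: children EU:{A,T}, V:{T} ∩→ {T}; cost 0
[col 1] EMUV: children EUV:{T}, M:{T} ∩→ {T}; cost 0
[col 1] AEFMUV: children AF:{G}, EMUV:{T} ∪→ {G,T}; cost 1
[col 1] AEFJMUV: children AEFMUV:{G,T}, J:{A} ∪→ {A,G,T}; cost 1
[col 2] AF: children A:{A}, F:{A} ∩→ {A}; cost 0
[col 2] EU: children E:{C}, U:{A} ∪→ {A,C}; cost 1
[col 2] EUV: children EU:{A,C}, V:{T} ∪→ {A,C,T}; cost 1
[col 2] EMUV: children EUV:{A,C,T}, M:{C} ∩→ {C}; cost 0
[col 2] AEFMUV: children AF:{A}, EMUV:{C} ∪→ {A,C}; cost 1
[col 2] AEFJMUV: children AEFMUV:{A,C}, J:{T} ∪→ {A,C,T}; cost 1
[col 3] AF: children A:{C}, F:{T} ∪→ {C,T}; cost 1
[col 3] EU: children E:{C}, U:{T} ∪→ {C,T}; cost 1
[col 3] EUV: children EU:{C,T}, V:{C} ∩→ {C}; cost 0
[col 3] EMUV: children EUV:{C}, M:{G} ∪→ {C,G}; cost 1
[col 3] AEFMUV: children AF:{C,T}, EMUV:{C,G} ∩→ {C}; cost 0
[col 3] AEFJMUV: children AEFMUV:{C}, J:{G} ∪→ {C,G}; cost 1
[col 4] AF: children A:{A}, F:{A} ∩→ {A}; cost 0
[col 4] EU: children E:{T}, U:{C} ∪→ {C,T}; cost 1
[col 4] EUV: children EU:{C,T}, V:{G} ∪→ {C,G,T}; cost 1
[col 4] EMUV: children EUV:{C,G,T}, M:{A} ∪→ {A,C,G,T}; cost 1
[col 4] AEFMUV: children AF:{A}, EMUV:{A,C,G,T} ∩→ {A}; cost 0
[col 4] AEFJMUV: children AEFMUV:{A}, J:{G} ∪→ {A,G}; cost 1
[col 5] AF: children A:{T}, F:{T} ∩→ {T}; cost 0
[col 5] EU: children E:{G}, U:{C} ∪→ {C,G}; cost 1
[col 5] EUV: children EU:{C,G}, V:{A} ∪→ {A,C,G}; cost 1
[col 5] EMUV: children EUV:{A,C,G}, M:{A} ∩→ {A}; cost 0
[col 5] AEFMUV: children AF:{T}, EMUV:{A} ∪→ {A,T}; cost 1
[col 5] AEFJMUV: children AEFMUV:{A,T}, J:{T} ∩→ {T}; cost 0
per-site changes: [3, 3, 4, 4, 4, 3]; total = 21

A,C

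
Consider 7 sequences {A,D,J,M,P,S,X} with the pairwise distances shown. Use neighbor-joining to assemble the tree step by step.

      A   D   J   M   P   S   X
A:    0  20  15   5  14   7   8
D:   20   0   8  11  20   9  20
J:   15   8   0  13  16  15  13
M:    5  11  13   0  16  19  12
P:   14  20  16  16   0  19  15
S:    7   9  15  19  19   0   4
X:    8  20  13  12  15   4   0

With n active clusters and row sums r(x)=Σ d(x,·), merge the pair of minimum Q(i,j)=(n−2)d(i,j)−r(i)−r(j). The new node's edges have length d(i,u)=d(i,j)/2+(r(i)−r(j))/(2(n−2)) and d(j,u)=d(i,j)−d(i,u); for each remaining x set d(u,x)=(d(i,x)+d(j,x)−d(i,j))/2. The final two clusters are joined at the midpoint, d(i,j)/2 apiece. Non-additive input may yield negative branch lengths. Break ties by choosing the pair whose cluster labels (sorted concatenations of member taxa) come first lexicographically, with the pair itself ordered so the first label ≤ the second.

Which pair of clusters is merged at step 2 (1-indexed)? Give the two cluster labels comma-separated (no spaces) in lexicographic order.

step 1: merge (D,J) at d=8, Q=-128; branch lengths D→24/5, J→16/5; new cluster DJ
  updated: d(A,DJ)=27/2, d(DJ,M)=8, d(DJ,P)=14, d(DJ,S)=8, d(DJ,X)=25/2
step 2: merge (S,X) at d=4, Q=-185/2; branch lengths S→43/16, X→21/16; new cluster SX
  updated: d(A,SX)=11/2, d(DJ,SX)=33/4, d(M,SX)=27/2, d(P,SX)=15
step 3: merge (A,M) at d=5, Q=-131/2; branch lengths A→7/4, M→13/4; new cluster AM
  updated: d(AM,DJ)=33/4, d(AM,P)=25/2, d(AM,SX)=7
step 4: merge (AM,P) at d=25/2, Q=-177/4; branch lengths AM→45/16, P→155/16; new cluster AMP
  updated: d(AMP,DJ)=39/8, d(AMP,SX)=19/4
step 5: merge (AMP,DJ) at d=39/8, Q=-143/8; branch lengths AMP→11/16, DJ→67/16; new cluster ADJMP
  updated: d(ADJMP,SX)=65/16
step 6: merge (ADJMP,SX) at d=65/16; branch lengths ADJMP→65/32, SX→65/32; new cluster ADJMPSX
final tree: ((((A:7/4,M:13/4):45/16,P:155/16):11/16,(D:24/5,J:16/5):67/16):65/32,(S:43/16,X:21/16):65/32)
total length: 615/16

S,X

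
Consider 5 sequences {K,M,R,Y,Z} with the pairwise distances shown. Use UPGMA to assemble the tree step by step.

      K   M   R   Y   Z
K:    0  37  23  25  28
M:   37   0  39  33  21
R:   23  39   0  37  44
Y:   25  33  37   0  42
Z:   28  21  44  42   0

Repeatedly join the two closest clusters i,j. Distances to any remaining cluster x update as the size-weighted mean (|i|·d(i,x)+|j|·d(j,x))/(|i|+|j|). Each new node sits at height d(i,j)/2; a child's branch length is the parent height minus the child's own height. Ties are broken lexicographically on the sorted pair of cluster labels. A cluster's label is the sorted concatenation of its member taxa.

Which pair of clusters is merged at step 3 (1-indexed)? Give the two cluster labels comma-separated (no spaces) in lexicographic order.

KR,Y

1. join M+Z (d=21) ⇒ MZ; edges |M|=21/2, |Z|=21/2
  updated: d(K,MZ)=65/2, d(MZ,R)=83/2, d(MZ,Y)=75/2
2. join K+R (d=23) ⇒ KR; edges |K|=23/2, |R|=23/2
  updated: d(KR,MZ)=37, d(KR,Y)=31
3. join KR+Y (d=31) ⇒ KRY; edges |KR|=4, |Y|=31/2
  updated: d(KRY,MZ)=223/6
4. join KRY+MZ (d=223/6) ⇒ KMRYZ; edges |KRY|=37/12, |MZ|=97/12
final tree: (((K:23/2,R:23/2):4,Y:31/2):37/12,(M:21/2,Z:21/2):97/12)
total length: 224/3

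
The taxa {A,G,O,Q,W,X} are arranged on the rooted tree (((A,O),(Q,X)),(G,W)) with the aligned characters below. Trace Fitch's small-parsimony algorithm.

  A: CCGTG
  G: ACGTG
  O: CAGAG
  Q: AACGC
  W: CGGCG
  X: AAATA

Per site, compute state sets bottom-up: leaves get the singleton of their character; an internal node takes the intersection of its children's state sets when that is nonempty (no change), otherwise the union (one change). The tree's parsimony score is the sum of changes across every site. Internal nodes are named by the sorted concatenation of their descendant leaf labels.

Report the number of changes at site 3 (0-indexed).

3

[col 0] AO: children A:{C}, O:{C} ∩→ {C}; cost 0
[col 0] QX: children Q:{A}, X:{A} ∩→ {A}; cost 0
[col 0] AOQX: children AO:{C}, QX:{A} ∪→ {A,C}; cost 1
[col 0] GW: children G:{A}, W:{C} ∪→ {A,C}; cost 1
[col 0] AGOQWX: children AOQX:{A,C}, GW:{A,C} ∩→ {A,C}; cost 0
[col 1] AO: children A:{C}, O:{A} ∪→ {A,C}; cost 1
[col 1] QX: children Q:{A}, X:{A} ∩→ {A}; cost 0
[col 1] AOQX: children AO:{A,C}, QX:{A} ∩→ {A}; cost 0
[col 1] GW: children G:{C}, W:{G} ∪→ {C,G}; cost 1
[col 1] AGOQWX: children AOQX:{A}, GW:{C,G} ∪→ {A,C,G}; cost 1
[col 2] AO: children A:{G}, O:{G} ∩→ {G}; cost 0
[col 2] QX: children Q:{C}, X:{A} ∪→ {A,C}; cost 1
[col 2] AOQX: children AO:{G}, QX:{A,C} ∪→ {A,C,G}; cost 1
[col 2] GW: children G:{G}, W:{G} ∩→ {G}; cost 0
[col 2] AGOQWX: children AOQX:{A,C,G}, GW:{G} ∩→ {G}; cost 0
[col 3] AO: children A:{T}, O:{A} ∪→ {A,T}; cost 1
[col 3] QX: children Q:{G}, X:{T} ∪→ {G,T}; cost 1
[col 3] AOQX: children AO:{A,T}, QX:{G,T} ∩→ {T}; cost 0
[col 3] GW: children G:{T}, W:{C} ∪→ {C,T}; cost 1
[col 3] AGOQWX: children AOQX:{T}, GW:{C,T} ∩→ {T}; cost 0
[col 4] AO: children A:{G}, O:{G} ∩→ {G}; cost 0
[col 4] QX: children Q:{C}, X:{A} ∪→ {A,C}; cost 1
[col 4] AOQX: children AO:{G}, QX:{A,C} ∪→ {A,C,G}; cost 1
[col 4] GW: children G:{G}, W:{G} ∩→ {G}; cost 0
[col 4] AGOQWX: children AOQX:{A,C,G}, GW:{G} ∩→ {G}; cost 0
per-site changes: [2, 3, 2, 3, 2]; total = 12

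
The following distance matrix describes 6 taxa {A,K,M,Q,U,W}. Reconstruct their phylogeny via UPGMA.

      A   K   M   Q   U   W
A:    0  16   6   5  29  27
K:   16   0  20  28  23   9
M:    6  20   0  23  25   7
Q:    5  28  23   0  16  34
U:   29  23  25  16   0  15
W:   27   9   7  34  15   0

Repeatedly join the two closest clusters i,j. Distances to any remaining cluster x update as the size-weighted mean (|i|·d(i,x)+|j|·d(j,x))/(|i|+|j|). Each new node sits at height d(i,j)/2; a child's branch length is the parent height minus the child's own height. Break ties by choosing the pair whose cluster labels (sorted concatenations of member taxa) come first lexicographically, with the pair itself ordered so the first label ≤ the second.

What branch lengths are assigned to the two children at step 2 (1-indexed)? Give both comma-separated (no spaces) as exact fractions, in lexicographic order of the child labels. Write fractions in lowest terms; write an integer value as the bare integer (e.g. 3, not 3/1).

1. join A+Q (d=5) ⇒ AQ; edges |A|=5/2, |Q|=5/2
  updated: d(AQ,K)=22, d(AQ,M)=29/2, d(AQ,U)=45/2, d(AQ,W)=61/2
2. join M+W (d=7) ⇒ MW; edges |M|=7/2, |W|=7/2
  updated: d(AQ,MW)=45/2, d(K,MW)=29/2, d(MW,U)=20
3. join K+MW (d=29/2) ⇒ KMW; edges |K|=29/4, |MW|=15/4
  updated: d(AQ,KMW)=67/3, d(KMW,U)=21
4. join KMW+U (d=21) ⇒ KMUW; edges |KMW|=13/4, |U|=21/2
  updated: d(AQ,KMUW)=179/8
5. join AQ+KMUW (d=179/8) ⇒ AKMQUW; edges |AQ|=139/16, |KMUW|=11/16
final tree: ((A:5/2,Q:5/2):139/16,((K:29/4,(M:7/2,W:7/2):15/4):13/4,U:21/2):11/16)
total length: 369/8

7/2,7/2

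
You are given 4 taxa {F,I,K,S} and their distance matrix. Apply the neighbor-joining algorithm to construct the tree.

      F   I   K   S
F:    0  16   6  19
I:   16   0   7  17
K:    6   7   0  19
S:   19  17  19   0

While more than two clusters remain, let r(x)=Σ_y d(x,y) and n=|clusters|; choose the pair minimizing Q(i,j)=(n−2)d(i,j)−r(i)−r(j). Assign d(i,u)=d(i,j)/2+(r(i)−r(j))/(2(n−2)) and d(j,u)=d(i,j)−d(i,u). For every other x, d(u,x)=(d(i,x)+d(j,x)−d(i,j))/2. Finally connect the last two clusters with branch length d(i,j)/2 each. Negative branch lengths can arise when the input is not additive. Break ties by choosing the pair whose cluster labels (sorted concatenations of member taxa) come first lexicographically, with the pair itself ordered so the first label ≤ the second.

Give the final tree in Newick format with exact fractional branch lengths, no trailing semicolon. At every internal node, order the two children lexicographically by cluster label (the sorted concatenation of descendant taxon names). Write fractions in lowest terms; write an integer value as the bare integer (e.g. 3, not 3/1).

iteration 1: select F,K (d=6, Q=-61); attach at lengths (21/4, 3/4); label the merged cluster FK
  updated: d(FK,I)=17/2, d(FK,S)=16
iteration 2: select FK,I (d=17/2, Q=-83/2); attach at lengths (15/4, 19/4); label the merged cluster FIK
  updated: d(FIK,S)=49/4
iteration 3: select FIK,S (d=49/4); attach at lengths (49/8, 49/8); label the merged cluster FIKS
final tree: (((F:21/4,K:3/4):15/4,I:19/4):49/8,S:49/8)
total length: 107/4

(((F:21/4,K:3/4):15/4,I:19/4):49/8,S:49/8)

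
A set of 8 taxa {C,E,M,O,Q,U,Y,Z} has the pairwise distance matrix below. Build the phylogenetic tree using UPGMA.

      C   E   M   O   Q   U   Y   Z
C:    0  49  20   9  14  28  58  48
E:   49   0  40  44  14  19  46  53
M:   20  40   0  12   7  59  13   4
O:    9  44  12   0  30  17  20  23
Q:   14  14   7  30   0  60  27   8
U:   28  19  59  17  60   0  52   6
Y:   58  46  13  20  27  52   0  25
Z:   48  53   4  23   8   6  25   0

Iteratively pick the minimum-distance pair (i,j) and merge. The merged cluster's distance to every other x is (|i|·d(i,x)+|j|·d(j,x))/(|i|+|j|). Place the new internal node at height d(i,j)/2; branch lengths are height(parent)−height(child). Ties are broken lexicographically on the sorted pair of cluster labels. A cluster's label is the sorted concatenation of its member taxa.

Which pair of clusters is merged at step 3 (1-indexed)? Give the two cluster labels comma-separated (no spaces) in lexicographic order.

1. join M+Z (d=4) ⇒ MZ; edges |M|=2, |Z|=2
  updated: d(C,MZ)=34, d(E,MZ)=93/2, d(MZ,O)=35/2, d(MZ,Q)=15/2, d(MZ,U)=65/2, d(MZ,Y)=19
2. join MZ+Q (d=15/2) ⇒ MQZ; edges |MZ|=7/4, |Q|=15/4
  updated: d(C,MQZ)=82/3, d(E,MQZ)=107/3, d(MQZ,O)=65/3, d(MQZ,U)=125/3, d(MQZ,Y)=65/3
3. join C+O (d=9) ⇒ CO; edges |C|=9/2, |O|=9/2
  updated: d(CO,E)=93/2, d(CO,MQZ)=49/2, d(CO,U)=45/2, d(CO,Y)=39
4. join E+U (d=19) ⇒ EU; edges |E|=19/2, |U|=19/2
  updated: d(CO,EU)=69/2, d(EU,MQZ)=116/3, d(EU,Y)=49
5. join MQZ+Y (d=65/3) ⇒ MQYZ; edges |MQZ|=85/12, |Y|=65/6
  updated: d(CO,MQYZ)=225/8, d(EU,MQYZ)=165/4
6. join CO+MQYZ (d=225/8) ⇒ CMOQYZ; edges |CO|=153/16, |MQYZ|=155/48
  updated: d(CMOQYZ,EU)=39
7. join CMOQYZ+EU (d=39) ⇒ CEMOQUYZ; edges |CMOQYZ|=87/16, |EU|=10
final tree: (((C:9/2,O:9/2):153/16,(((M:2,Z:2):7/4,Q:15/4):85/12,Y:65/6):155/48):87/16,(E:19/2,U:19/2):10)
total length: 4015/48

C,O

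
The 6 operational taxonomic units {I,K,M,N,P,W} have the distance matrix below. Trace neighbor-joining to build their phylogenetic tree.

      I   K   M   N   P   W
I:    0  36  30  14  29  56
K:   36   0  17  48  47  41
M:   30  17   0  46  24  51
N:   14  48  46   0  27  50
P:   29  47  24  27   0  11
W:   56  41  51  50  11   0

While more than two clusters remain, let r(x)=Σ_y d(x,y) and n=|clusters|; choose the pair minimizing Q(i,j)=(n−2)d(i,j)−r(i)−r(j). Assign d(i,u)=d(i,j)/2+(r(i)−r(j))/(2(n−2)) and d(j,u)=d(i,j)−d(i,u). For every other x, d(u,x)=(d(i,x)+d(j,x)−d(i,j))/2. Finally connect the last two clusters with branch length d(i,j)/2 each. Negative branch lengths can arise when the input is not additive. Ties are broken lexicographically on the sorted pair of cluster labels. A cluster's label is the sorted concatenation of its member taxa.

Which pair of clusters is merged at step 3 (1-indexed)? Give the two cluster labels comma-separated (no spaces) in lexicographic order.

iteration 1: select P,W (d=11, Q=-303); attach at lengths (-27/8, 115/8); label the merged cluster PW
  updated: d(I,PW)=37, d(K,PW)=77/2, d(M,PW)=32, d(N,PW)=33
iteration 2: select I,N (d=14, Q=-216); attach at lengths (3, 11); label the merged cluster IN
  updated: d(IN,K)=35, d(IN,M)=31, d(IN,PW)=28
iteration 3: select IN,PW (d=28, Q=-273/2); attach at lengths (103/8, 121/8); label the merged cluster INPW
  updated: d(INPW,K)=91/4, d(INPW,M)=35/2
iteration 4: select INPW,K (d=91/4, Q=-229/4); attach at lengths (93/8, 89/8); label the merged cluster IKNPW
  updated: d(IKNPW,M)=47/8
iteration 5: select IKNPW,M (d=47/8); attach at lengths (47/16, 47/16); label the merged cluster IKMNPW
final tree: ((((I:3,N:11):103/8,(P:-27/8,W:115/8):121/8):93/8,K:89/8):47/16,M:47/16)
total length: 653/8

IN,PW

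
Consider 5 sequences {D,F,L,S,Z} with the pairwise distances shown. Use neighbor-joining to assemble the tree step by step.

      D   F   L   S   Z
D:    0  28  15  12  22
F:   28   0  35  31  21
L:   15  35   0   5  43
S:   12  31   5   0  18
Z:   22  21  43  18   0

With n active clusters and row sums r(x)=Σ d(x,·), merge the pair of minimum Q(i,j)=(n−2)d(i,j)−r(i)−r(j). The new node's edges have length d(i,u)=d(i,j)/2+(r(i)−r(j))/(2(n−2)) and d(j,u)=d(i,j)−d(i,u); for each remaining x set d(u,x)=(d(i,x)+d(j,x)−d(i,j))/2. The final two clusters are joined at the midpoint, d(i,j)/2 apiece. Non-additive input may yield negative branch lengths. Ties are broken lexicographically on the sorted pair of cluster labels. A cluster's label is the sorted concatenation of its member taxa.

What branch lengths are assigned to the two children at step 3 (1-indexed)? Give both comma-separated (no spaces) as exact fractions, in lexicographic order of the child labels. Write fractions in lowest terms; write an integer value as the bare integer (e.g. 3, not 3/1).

iteration 1: select F,Z (d=21, Q=-156); attach at lengths (37/3, 26/3); label the merged cluster FZ
  updated: d(D,FZ)=29/2, d(FZ,L)=57/2, d(FZ,S)=14
iteration 2: select D,FZ (d=29/2, Q=-139/2); attach at lengths (27/8, 89/8); label the merged cluster DFZ
  updated: d(DFZ,L)=29/2, d(DFZ,S)=23/4
iteration 3: select DFZ,L (d=29/2, Q=-101/4); attach at lengths (61/8, 55/8); label the merged cluster DFLZ
  updated: d(DFLZ,S)=-15/8
iteration 4: select DFLZ,S (d=-15/8); attach at lengths (-15/16, -15/16); label the merged cluster DFLSZ
final tree: (((D:27/8,(F:37/3,Z:26/3):89/8):61/8,L:55/8):-15/16,S:-15/16)
total length: 385/8

61/8,55/8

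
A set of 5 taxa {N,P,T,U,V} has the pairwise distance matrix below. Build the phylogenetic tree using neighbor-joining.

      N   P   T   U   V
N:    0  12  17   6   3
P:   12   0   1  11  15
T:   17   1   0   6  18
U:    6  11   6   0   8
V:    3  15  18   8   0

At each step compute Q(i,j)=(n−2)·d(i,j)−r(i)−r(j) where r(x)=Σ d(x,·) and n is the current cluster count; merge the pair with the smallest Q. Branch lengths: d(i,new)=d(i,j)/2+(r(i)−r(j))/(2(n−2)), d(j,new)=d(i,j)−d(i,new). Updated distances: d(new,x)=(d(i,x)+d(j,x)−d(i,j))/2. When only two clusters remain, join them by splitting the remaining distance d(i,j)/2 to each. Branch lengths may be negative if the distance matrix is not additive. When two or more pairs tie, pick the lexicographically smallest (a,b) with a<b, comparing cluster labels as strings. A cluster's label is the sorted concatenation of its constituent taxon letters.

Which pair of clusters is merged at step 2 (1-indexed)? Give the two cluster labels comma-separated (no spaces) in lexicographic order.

N,V

1. join P+T (d=1, Q=-78) ⇒ PT; edges |P|=0, |T|=1
  updated: d(N,PT)=14, d(PT,U)=8, d(PT,V)=16
2. join N+V (d=3, Q=-44) ⇒ NV; edges |N|=1/2, |V|=5/2
  updated: d(NV,PT)=27/2, d(NV,U)=11/2
3. join NV+PT (d=27/2, Q=-27) ⇒ NPTV; edges |NV|=11/2, |PT|=8
  updated: d(NPTV,U)=0
4. join NPTV+U (d=0) ⇒ NPTUV; edges |NPTV|=0, |U|=0
final tree: (((N:1/2,V:5/2):11/2,(P:0,T:1):8):0,U:0)
total length: 35/2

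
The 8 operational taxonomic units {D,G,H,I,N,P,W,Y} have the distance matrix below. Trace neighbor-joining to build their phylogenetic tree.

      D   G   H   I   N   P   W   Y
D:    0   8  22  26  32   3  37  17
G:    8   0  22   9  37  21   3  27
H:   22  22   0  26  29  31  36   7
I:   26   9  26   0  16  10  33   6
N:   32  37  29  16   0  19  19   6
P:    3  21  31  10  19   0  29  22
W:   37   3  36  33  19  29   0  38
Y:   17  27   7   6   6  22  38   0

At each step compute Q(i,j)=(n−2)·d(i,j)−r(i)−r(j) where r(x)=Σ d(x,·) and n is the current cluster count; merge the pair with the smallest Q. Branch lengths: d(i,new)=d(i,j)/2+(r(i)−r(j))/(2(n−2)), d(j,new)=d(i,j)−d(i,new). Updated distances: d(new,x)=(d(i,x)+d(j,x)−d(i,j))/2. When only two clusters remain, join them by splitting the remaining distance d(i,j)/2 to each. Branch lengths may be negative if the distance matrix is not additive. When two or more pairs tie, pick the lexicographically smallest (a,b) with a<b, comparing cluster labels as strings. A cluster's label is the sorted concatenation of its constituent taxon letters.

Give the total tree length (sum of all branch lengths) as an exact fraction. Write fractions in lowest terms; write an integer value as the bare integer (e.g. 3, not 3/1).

step 1: merge (G,W) at d=3, Q=-304; branch lengths G→-25/6, W→43/6; new cluster GW
  updated: d(D,GW)=21, d(GW,H)=55/2, d(GW,I)=39/2, d(GW,N)=53/2, d(GW,P)=47/2, d(GW,Y)=31
step 2: merge (D,P) at d=3, Q=-429/2; branch lengths D→11/4, P→1/4; new cluster DP
  updated: d(DP,GW)=83/4, d(DP,H)=25, d(DP,I)=33/2, d(DP,N)=24, d(DP,Y)=18
step 3: merge (H,Y) at d=7, Q=-309/2; branch lengths H→149/16, Y→-37/16; new cluster HY
  updated: d(DP,HY)=18, d(GW,HY)=103/4, d(HY,I)=25/2, d(HY,N)=14
step 4: merge (DP,GW) at d=83/4, Q=-219/2; branch lengths DP→49/6, GW→151/12; new cluster DGPW
  updated: d(DGPW,HY)=23/2, d(DGPW,I)=61/8, d(DGPW,N)=119/8
step 5: merge (DGPW,I) at d=61/8, Q=-439/8; branch lengths DGPW→105/32, I→139/32; new cluster DGIPW
  updated: d(DGIPW,HY)=131/16, d(DGIPW,N)=93/8
step 6: merge (DGIPW,HY) at d=131/16, Q=-541/16; branch lengths DGIPW→93/32, HY→169/32; new cluster DGHIPWY
  updated: d(DGHIPWY,N)=279/32
step 7: merge (DGHIPWY,N) at d=279/32; branch lengths DGHIPWY→279/64, N→279/64; new cluster DGHINPWY
final tree: (((((D:11/4,P:1/4):49/6,(G:-25/6,W:43/6):151/12):105/32,I:139/32):93/32,(H:149/16,Y:-37/16):169/32):279/64,N:279/64)
total length: 1865/32

1865/32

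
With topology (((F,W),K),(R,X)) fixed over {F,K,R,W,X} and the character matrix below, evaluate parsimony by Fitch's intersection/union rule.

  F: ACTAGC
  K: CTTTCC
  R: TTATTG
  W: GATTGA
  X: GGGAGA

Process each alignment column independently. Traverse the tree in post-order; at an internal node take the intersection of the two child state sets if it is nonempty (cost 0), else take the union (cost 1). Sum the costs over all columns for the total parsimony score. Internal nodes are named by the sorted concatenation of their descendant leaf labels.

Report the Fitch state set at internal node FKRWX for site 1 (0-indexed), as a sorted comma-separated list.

T

FW@0: {A} ∪ {G} = {A,G} (union, +1)
FKW@0: {A,G} ∪ {C} = {A,C,G} (union, +1)
RX@0: {T} ∪ {G} = {G,T} (union, +1)
FKRWX@0: {A,C,G} ∩ {G,T} = {G} (intersection, +0)
FW@1: {C} ∪ {A} = {A,C} (union, +1)
FKW@1: {A,C} ∪ {T} = {A,C,T} (union, +1)
RX@1: {T} ∪ {G} = {G,T} (union, +1)
FKRWX@1: {A,C,T} ∩ {G,T} = {T} (intersection, +0)
FW@2: {T} ∩ {T} = {T} (intersection, +0)
FKW@2: {T} ∩ {T} = {T} (intersection, +0)
RX@2: {A} ∪ {G} = {A,G} (union, +1)
FKRWX@2: {T} ∪ {A,G} = {A,G,T} (union, +1)
FW@3: {A} ∪ {T} = {A,T} (union, +1)
FKW@3: {A,T} ∩ {T} = {T} (intersection, +0)
RX@3: {T} ∪ {A} = {A,T} (union, +1)
FKRWX@3: {T} ∩ {A,T} = {T} (intersection, +0)
FW@4: {G} ∩ {G} = {G} (intersection, +0)
FKW@4: {G} ∪ {C} = {C,G} (union, +1)
RX@4: {T} ∪ {G} = {G,T} (union, +1)
FKRWX@4: {C,G} ∩ {G,T} = {G} (intersection, +0)
FW@5: {C} ∪ {A} = {A,C} (union, +1)
FKW@5: {A,C} ∩ {C} = {C} (intersection, +0)
RX@5: {G} ∪ {A} = {A,G} (union, +1)
FKRWX@5: {C} ∪ {A,G} = {A,C,G} (union, +1)
per-site changes: [3, 3, 2, 2, 2, 3]; total = 15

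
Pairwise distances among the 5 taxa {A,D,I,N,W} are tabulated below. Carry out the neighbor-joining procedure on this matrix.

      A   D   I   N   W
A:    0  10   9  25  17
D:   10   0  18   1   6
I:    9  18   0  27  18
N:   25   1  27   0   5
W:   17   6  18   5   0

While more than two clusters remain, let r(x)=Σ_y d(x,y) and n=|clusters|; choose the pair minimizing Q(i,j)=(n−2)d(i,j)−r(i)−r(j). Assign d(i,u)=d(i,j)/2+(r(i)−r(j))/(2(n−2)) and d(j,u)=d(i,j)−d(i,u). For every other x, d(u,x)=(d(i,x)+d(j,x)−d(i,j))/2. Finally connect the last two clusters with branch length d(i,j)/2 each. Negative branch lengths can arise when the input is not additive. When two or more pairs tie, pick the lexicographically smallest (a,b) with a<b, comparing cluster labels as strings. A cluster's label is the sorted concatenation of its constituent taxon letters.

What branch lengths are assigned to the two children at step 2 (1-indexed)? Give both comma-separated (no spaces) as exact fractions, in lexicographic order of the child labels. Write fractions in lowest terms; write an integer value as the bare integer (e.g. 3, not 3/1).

step 1: merge (A,I) at d=9, Q=-106; branch lengths A→8/3, I→19/3; new cluster AI
  updated: d(AI,D)=19/2, d(AI,N)=43/2, d(AI,W)=13
step 2: merge (AI,W) at d=13, Q=-42; branch lengths AI→23/2, W→3/2; new cluster AIW
  updated: d(AIW,D)=5/4, d(AIW,N)=27/4
step 3: merge (AIW,D) at d=5/4, Q=-9; branch lengths AIW→7/2, D→-9/4; new cluster ADIW
  updated: d(ADIW,N)=13/4
step 4: merge (ADIW,N) at d=13/4; branch lengths ADIW→13/8, N→13/8; new cluster ADINW
final tree: ((((A:8/3,I:19/3):23/2,W:3/2):7/2,D:-9/4):13/8,N:13/8)
total length: 53/2

23/2,3/2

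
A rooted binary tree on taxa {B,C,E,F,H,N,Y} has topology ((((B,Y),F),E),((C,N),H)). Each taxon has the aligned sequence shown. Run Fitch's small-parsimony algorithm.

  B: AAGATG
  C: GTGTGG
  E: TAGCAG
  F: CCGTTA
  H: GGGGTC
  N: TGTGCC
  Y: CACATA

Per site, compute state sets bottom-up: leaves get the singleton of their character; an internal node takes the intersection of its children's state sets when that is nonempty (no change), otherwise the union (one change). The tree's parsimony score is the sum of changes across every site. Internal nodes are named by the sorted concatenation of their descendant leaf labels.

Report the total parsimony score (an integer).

20

site 0, node BY: B={A} ∪ Y={C} → {A,C} (+1)
site 0, node BFY: BY={A,C} ∩ F={C} → {C} (+0)
site 0, node BEFY: BFY={C} ∪ E={T} → {C,T} (+1)
site 0, node CN: C={G} ∪ N={T} → {G,T} (+1)
site 0, node CHN: CN={G,T} ∩ H={G} → {G} (+0)
site 0, node BCEFHNY: BEFY={C,T} ∪ CHN={G} → {C,G,T} (+1)
site 1, node BY: B={A} ∩ Y={A} → {A} (+0)
site 1, node BFY: BY={A} ∪ F={C} → {A,C} (+1)
site 1, node BEFY: BFY={A,C} ∩ E={A} → {A} (+0)
site 1, node CN: C={T} ∪ N={G} → {G,T} (+1)
site 1, node CHN: CN={G,T} ∩ H={G} → {G} (+0)
site 1, node BCEFHNY: BEFY={A} ∪ CHN={G} → {A,G} (+1)
site 2, node BY: B={G} ∪ Y={C} → {C,G} (+1)
site 2, node BFY: BY={C,G} ∩ F={G} → {G} (+0)
site 2, node BEFY: BFY={G} ∩ E={G} → {G} (+0)
site 2, node CN: C={G} ∪ N={T} → {G,T} (+1)
site 2, node CHN: CN={G,T} ∩ H={G} → {G} (+0)
site 2, node BCEFHNY: BEFY={G} ∩ CHN={G} → {G} (+0)
site 3, node BY: B={A} ∩ Y={A} → {A} (+0)
site 3, node BFY: BY={A} ∪ F={T} → {A,T} (+1)
site 3, node BEFY: BFY={A,T} ∪ E={C} → {A,C,T} (+1)
site 3, node CN: C={T} ∪ N={G} → {G,T} (+1)
site 3, node CHN: CN={G,T} ∩ H={G} → {G} (+0)
site 3, node BCEFHNY: BEFY={A,C,T} ∪ CHN={G} → {A,C,G,T} (+1)
site 4, node BY: B={T} ∩ Y={T} → {T} (+0)
site 4, node BFY: BY={T} ∩ F={T} → {T} (+0)
site 4, node BEFY: BFY={T} ∪ E={A} → {A,T} (+1)
site 4, node CN: C={G} ∪ N={C} → {C,G} (+1)
site 4, node CHN: CN={C,G} ∪ H={T} → {C,G,T} (+1)
site 4, node BCEFHNY: BEFY={A,T} ∩ CHN={C,G,T} → {T} (+0)
site 5, node BY: B={G} ∪ Y={A} → {A,G} (+1)
site 5, node BFY: BY={A,G} ∩ F={A} → {A} (+0)
site 5, node BEFY: BFY={A} ∪ E={G} → {A,G} (+1)
site 5, node CN: C={G} ∪ N={C} → {C,G} (+1)
site 5, node CHN: CN={C,G} ∩ H={C} → {C} (+0)
site 5, node BCEFHNY: BEFY={A,G} ∪ CHN={C} → {A,C,G} (+1)
per-site changes: [4, 3, 2, 4, 3, 4]; total = 20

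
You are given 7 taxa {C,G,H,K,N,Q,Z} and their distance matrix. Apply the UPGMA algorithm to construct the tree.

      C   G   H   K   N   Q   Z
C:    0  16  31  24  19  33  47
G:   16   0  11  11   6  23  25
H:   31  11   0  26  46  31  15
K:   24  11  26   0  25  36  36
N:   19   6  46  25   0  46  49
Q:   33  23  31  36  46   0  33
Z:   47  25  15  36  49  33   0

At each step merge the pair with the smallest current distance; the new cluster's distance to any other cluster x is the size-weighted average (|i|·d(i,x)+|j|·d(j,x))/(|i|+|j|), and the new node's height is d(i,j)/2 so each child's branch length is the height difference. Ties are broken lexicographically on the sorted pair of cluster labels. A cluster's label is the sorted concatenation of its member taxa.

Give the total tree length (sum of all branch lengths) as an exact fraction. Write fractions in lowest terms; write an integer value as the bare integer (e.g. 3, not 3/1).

238/3

1. join G+N (d=6) ⇒ GN; edges |G|=3, |N|=3
  updated: d(C,GN)=35/2, d(GN,H)=57/2, d(GN,K)=18, d(GN,Q)=69/2, d(GN,Z)=37
2. join H+Z (d=15) ⇒ HZ; edges |H|=15/2, |Z|=15/2
  updated: d(C,HZ)=39, d(GN,HZ)=131/4, d(HZ,K)=31, d(HZ,Q)=32
3. join C+GN (d=35/2) ⇒ CGN; edges |C|=35/4, |GN|=23/4
  updated: d(CGN,HZ)=209/6, d(CGN,K)=20, d(CGN,Q)=34
4. join CGN+K (d=20) ⇒ CGKN; edges |CGN|=5/4, |K|=10
  updated: d(CGKN,HZ)=271/8, d(CGKN,Q)=69/2
5. join HZ+Q (d=32) ⇒ HQZ; edges |HZ|=17/2, |Q|=16
  updated: d(CGKN,HQZ)=409/12
6. join CGKN+HQZ (d=409/12) ⇒ CGHKNQZ; edges |CGKN|=169/24, |HQZ|=25/24
final tree: (((C:35/4,(G:3,N:3):23/4):5/4,K:10):169/24,((H:15/2,Z:15/2):17/2,Q:16):25/24)
total length: 238/3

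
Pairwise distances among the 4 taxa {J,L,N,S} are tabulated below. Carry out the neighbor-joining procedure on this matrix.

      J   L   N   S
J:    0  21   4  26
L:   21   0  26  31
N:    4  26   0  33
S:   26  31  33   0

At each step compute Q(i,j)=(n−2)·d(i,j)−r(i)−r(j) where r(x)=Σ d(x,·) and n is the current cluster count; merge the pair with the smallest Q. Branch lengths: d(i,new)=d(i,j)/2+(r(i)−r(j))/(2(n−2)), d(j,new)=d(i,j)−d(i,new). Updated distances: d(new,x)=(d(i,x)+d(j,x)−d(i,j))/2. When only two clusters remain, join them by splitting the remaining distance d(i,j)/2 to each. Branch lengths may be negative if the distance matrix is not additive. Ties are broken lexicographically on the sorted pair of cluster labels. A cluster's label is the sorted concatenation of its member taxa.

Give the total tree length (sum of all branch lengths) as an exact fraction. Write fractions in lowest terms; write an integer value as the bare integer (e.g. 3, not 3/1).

44

iteration 1: select J,N (d=4, Q=-106); attach at lengths (-1, 5); label the merged cluster JN
  updated: d(JN,L)=43/2, d(JN,S)=55/2
iteration 2: select JN,L (d=43/2, Q=-80); attach at lengths (9, 25/2); label the merged cluster JLN
  updated: d(JLN,S)=37/2
iteration 3: select JLN,S (d=37/2); attach at lengths (37/4, 37/4); label the merged cluster JLNS
final tree: (((J:-1,N:5):9,L:25/2):37/4,S:37/4)
total length: 44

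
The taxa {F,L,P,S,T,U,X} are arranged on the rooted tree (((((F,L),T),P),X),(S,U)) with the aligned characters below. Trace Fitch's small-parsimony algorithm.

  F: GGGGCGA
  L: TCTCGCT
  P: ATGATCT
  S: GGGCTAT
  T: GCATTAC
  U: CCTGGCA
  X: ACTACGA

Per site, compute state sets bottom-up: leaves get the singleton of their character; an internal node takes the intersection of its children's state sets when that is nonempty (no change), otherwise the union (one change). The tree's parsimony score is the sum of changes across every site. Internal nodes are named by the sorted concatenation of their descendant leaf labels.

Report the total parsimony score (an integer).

28

site 0, node FL: F={G} ∪ L={T} → {G,T} (+1)
site 0, node FLT: FL={G,T} ∩ T={G} → {G} (+0)
site 0, node FLPT: FLT={G} ∪ P={A} → {A,G} (+1)
site 0, node FLPTX: FLPT={A,G} ∩ X={A} → {A} (+0)
site 0, node SU: S={G} ∪ U={C} → {C,G} (+1)
site 0, node FLPSTUX: FLPTX={A} ∪ SU={C,G} → {A,C,G} (+1)
site 1, node FL: F={G} ∪ L={C} → {C,G} (+1)
site 1, node FLT: FL={C,G} ∩ T={C} → {C} (+0)
site 1, node FLPT: FLT={C} ∪ P={T} → {C,T} (+1)
site 1, node FLPTX: FLPT={C,T} ∩ X={C} → {C} (+0)
site 1, node SU: S={G} ∪ U={C} → {C,G} (+1)
site 1, node FLPSTUX: FLPTX={C} ∩ SU={C,G} → {C} (+0)
site 2, node FL: F={G} ∪ L={T} → {G,T} (+1)
site 2, node FLT: FL={G,T} ∪ T={A} → {A,G,T} (+1)
site 2, node FLPT: FLT={A,G,T} ∩ P={G} → {G} (+0)
site 2, node FLPTX: FLPT={G} ∪ X={T} → {G,T} (+1)
site 2, node SU: S={G} ∪ U={T} → {G,T} (+1)
site 2, node FLPSTUX: FLPTX={G,T} ∩ SU={G,T} → {G,T} (+0)
site 3, node FL: F={G} ∪ L={C} → {C,G} (+1)
site 3, node FLT: FL={C,G} ∪ T={T} → {C,G,T} (+1)
site 3, node FLPT: FLT={C,G,T} ∪ P={A} → {A,C,G,T} (+1)
site 3, node FLPTX: FLPT={A,C,G,T} ∩ X={A} → {A} (+0)
site 3, node SU: S={C} ∪ U={G} → {C,G} (+1)
site 3, node FLPSTUX: FLPTX={A} ∪ SU={C,G} → {A,C,G} (+1)
site 4, node FL: F={C} ∪ L={G} → {C,G} (+1)
site 4, node FLT: FL={C,G} ∪ T={T} → {C,G,T} (+1)
site 4, node FLPT: FLT={C,G,T} ∩ P={T} → {T} (+0)
site 4, node FLPTX: FLPT={T} ∪ X={C} → {C,T} (+1)
site 4, node SU: S={T} ∪ U={G} → {G,T} (+1)
site 4, node FLPSTUX: FLPTX={C,T} ∩ SU={G,T} → {T} (+0)
site 5, node FL: F={G} ∪ L={C} → {C,G} (+1)
site 5, node FLT: FL={C,G} ∪ T={A} → {A,C,G} (+1)
site 5, node FLPT: FLT={A,C,G} ∩ P={C} → {C} (+0)
site 5, node FLPTX: FLPT={C} ∪ X={G} → {C,G} (+1)
site 5, node SU: S={A} ∪ U={C} → {A,C} (+1)
site 5, node FLPSTUX: FLPTX={C,G} ∩ SU={A,C} → {C} (+0)
site 6, node FL: F={A} ∪ L={T} → {A,T} (+1)
site 6, node FLT: FL={A,T} ∪ T={C} → {A,C,T} (+1)
site 6, node FLPT: FLT={A,C,T} ∩ P={T} → {T} (+0)
site 6, node FLPTX: FLPT={T} ∪ X={A} → {A,T} (+1)
site 6, node SU: S={T} ∪ U={A} → {A,T} (+1)
site 6, node FLPSTUX: FLPTX={A,T} ∩ SU={A,T} → {A,T} (+0)
per-site changes: [4, 3, 4, 5, 4, 4, 4]; total = 28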